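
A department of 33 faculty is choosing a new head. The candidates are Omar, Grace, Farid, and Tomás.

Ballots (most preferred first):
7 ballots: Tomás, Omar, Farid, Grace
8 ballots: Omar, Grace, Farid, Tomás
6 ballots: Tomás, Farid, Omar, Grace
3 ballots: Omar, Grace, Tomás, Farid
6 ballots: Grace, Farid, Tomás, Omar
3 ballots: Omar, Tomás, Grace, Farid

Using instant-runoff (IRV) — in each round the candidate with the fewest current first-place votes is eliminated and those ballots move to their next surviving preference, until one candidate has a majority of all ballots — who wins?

Round 1: Omar 14, Grace 6, Farid 0, Tomás 13. Farid eliminated.
Round 2: Omar 14, Grace 6, Tomás 13. Grace eliminated.
Round 3: Omar 14, Tomás 19. Tomás has a majority (≥17).

Tomás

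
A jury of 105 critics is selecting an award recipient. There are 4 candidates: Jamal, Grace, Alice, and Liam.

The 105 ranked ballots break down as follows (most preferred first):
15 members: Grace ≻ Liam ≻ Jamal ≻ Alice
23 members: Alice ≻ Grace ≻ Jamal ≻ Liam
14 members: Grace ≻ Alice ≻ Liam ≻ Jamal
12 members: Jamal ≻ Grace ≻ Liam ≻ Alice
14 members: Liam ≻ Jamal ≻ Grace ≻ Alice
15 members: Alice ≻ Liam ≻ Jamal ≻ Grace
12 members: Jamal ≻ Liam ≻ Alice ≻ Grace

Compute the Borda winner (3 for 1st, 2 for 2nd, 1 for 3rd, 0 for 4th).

Grace

Jamal: 15×1 + 23×1 + 14×0 + 12×3 + 14×2 + 15×1 + 12×3 = 153
Grace: 15×3 + 23×2 + 14×3 + 12×2 + 14×1 + 15×0 + 12×0 = 171
Alice: 15×0 + 23×3 + 14×2 + 12×0 + 14×0 + 15×3 + 12×1 = 154
Liam: 15×2 + 23×0 + 14×1 + 12×1 + 14×3 + 15×2 + 12×2 = 152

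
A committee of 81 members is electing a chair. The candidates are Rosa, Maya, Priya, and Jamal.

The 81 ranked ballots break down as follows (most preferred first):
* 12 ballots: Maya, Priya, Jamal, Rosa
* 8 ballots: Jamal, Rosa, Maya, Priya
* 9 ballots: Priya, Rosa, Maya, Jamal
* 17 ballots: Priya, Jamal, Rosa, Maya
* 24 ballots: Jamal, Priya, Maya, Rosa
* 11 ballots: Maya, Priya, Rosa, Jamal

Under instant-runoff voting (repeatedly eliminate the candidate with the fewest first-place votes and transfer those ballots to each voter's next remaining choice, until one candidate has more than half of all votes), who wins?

Round 1: Rosa 0, Maya 23, Priya 26, Jamal 32. Rosa eliminated.
Round 2: Maya 23, Priya 26, Jamal 32. Maya eliminated.
Round 3: Priya 49, Jamal 32. Priya has a majority (≥41).

Priya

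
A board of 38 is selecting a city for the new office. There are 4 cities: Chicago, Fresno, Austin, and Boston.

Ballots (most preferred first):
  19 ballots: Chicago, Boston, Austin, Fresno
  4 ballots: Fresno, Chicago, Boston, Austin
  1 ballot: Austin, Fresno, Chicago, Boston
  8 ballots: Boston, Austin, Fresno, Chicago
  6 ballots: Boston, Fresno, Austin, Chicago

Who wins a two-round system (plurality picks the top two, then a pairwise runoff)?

Round 1 first-place votes: Chicago 19, Fresno 4, Austin 1, Boston 14. Chicago and Boston advance.
Runoff: Chicago is ranked above Boston on 24 ballots, Boston above Chicago on 14.

Chicago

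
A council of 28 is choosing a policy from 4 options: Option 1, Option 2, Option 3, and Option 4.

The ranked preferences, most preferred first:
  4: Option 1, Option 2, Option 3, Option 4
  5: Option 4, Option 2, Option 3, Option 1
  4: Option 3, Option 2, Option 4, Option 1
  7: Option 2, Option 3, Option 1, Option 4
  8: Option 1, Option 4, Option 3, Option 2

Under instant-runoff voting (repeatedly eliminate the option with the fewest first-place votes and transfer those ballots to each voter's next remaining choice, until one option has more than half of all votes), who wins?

Option 2

Round 1: Option 1 12, Option 2 7, Option 3 4, Option 4 5. Option 3 eliminated.
Round 2: Option 1 12, Option 2 11, Option 4 5. Option 4 eliminated.
Round 3: Option 1 12, Option 2 16. Option 2 has a majority (≥15).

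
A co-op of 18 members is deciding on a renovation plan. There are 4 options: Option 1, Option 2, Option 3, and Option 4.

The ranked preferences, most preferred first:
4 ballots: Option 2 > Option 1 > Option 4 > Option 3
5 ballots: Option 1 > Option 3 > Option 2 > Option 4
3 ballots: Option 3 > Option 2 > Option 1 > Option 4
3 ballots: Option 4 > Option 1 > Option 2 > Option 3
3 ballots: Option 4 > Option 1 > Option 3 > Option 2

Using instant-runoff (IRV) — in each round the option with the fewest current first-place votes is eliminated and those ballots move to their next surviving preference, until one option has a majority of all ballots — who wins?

Option 2

Round 1: Option 1 5, Option 2 4, Option 3 3, Option 4 6. Option 3 eliminated.
Round 2: Option 1 5, Option 2 7, Option 4 6. Option 1 eliminated.
Round 3: Option 2 12, Option 4 6. Option 2 has a majority (≥10).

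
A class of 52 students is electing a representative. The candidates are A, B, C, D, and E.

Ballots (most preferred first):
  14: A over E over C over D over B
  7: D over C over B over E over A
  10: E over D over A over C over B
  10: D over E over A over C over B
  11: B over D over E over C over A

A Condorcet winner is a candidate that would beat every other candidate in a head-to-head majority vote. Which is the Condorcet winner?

D vs A: 38–14
D vs B: 41–11
D vs C: 38–14
D vs E: 28–24
D beats every other candidate.

D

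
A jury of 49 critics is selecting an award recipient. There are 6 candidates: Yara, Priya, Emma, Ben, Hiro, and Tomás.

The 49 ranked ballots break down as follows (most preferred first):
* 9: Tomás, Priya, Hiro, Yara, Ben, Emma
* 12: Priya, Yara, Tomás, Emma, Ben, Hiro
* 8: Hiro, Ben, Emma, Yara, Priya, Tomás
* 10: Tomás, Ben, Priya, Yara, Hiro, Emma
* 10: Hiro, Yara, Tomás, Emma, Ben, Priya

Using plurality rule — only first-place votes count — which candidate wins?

First-place votes: Yara 0, Priya 12, Emma 0, Ben 0, Hiro 18, Tomás 19.

Tomás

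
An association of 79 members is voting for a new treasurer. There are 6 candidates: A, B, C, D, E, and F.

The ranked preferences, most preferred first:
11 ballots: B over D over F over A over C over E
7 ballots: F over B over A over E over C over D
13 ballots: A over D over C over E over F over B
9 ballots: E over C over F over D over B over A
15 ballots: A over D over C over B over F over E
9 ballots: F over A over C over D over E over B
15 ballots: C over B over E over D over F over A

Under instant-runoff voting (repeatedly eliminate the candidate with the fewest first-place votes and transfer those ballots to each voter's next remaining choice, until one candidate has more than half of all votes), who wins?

F

Round 1: A 28, B 11, C 15, D 0, E 9, F 16. D eliminated.
Round 2: A 28, B 11, C 15, E 9, F 16. E eliminated.
Round 3: A 28, B 11, C 24, F 16. B eliminated.
Round 4: A 28, C 24, F 27. C eliminated.
Round 5: A 28, F 51. F has a majority (≥40).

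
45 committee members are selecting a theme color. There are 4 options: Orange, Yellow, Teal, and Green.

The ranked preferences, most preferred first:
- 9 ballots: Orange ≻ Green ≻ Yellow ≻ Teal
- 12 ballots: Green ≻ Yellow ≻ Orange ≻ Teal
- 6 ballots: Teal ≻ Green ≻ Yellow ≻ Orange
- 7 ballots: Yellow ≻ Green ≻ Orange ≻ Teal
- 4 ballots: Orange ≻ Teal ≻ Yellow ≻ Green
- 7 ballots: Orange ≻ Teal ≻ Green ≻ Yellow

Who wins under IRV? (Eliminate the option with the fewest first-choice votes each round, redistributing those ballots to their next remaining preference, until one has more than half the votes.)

Green

Round 1: Orange 20, Yellow 7, Teal 6, Green 12. Teal eliminated.
Round 2: Orange 20, Yellow 7, Green 18. Yellow eliminated.
Round 3: Orange 20, Green 25. Green has a majority (≥23).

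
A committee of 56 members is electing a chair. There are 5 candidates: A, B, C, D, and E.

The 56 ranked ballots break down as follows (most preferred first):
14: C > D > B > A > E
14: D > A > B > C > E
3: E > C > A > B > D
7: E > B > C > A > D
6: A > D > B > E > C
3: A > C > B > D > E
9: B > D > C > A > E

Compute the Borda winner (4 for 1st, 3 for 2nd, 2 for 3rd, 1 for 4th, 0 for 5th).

A: 14×1 + 14×3 + 3×2 + 7×1 + 6×4 + 3×4 + 9×1 = 114
B: 14×2 + 14×2 + 3×1 + 7×3 + 6×2 + 3×2 + 9×4 = 134
C: 14×4 + 14×1 + 3×3 + 7×2 + 6×0 + 3×3 + 9×2 = 120
D: 14×3 + 14×4 + 3×0 + 7×0 + 6×3 + 3×1 + 9×3 = 146
E: 14×0 + 14×0 + 3×4 + 7×4 + 6×1 + 3×0 + 9×0 = 46

D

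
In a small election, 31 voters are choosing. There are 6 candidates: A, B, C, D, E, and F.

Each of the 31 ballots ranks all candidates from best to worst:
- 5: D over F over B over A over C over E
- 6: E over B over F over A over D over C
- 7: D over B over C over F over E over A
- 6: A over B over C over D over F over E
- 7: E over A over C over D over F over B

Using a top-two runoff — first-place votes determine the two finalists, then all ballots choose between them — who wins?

D

Round 1 first-place votes: A 6, B 0, C 0, D 12, E 13, F 0. E and D advance.
Runoff: E is ranked above D on 13 ballots, D above E on 18.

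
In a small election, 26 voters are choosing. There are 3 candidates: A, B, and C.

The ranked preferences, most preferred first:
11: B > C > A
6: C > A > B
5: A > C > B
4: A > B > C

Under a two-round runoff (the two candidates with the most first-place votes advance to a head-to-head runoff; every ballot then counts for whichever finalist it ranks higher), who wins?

Round 1 first-place votes: A 9, B 11, C 6. B and A advance.
Runoff: B is ranked above A on 11 ballots, A above B on 15.

A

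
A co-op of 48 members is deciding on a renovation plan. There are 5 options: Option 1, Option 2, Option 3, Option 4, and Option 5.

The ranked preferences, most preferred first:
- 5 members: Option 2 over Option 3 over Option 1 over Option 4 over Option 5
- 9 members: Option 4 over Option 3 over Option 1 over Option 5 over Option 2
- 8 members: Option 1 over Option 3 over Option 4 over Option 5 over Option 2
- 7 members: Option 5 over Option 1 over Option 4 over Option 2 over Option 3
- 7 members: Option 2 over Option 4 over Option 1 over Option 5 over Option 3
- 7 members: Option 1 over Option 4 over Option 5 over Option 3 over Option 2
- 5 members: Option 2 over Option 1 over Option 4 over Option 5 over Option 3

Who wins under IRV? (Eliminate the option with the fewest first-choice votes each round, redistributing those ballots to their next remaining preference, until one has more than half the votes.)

Round 1: Option 1 15, Option 2 17, Option 3 0, Option 4 9, Option 5 7. Option 3 eliminated.
Round 2: Option 1 15, Option 2 17, Option 4 9, Option 5 7. Option 5 eliminated.
Round 3: Option 1 22, Option 2 17, Option 4 9. Option 4 eliminated.
Round 4: Option 1 31, Option 2 17. Option 1 has a majority (≥25).

Option 1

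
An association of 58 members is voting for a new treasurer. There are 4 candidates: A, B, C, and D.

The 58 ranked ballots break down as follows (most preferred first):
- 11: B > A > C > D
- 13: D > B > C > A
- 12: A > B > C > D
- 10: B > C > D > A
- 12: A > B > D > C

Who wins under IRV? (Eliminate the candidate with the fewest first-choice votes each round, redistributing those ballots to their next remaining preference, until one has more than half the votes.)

B

Round 1: A 24, B 21, C 0, D 13. C eliminated.
Round 2: A 24, B 21, D 13. D eliminated.
Round 3: A 24, B 34. B has a majority (≥30).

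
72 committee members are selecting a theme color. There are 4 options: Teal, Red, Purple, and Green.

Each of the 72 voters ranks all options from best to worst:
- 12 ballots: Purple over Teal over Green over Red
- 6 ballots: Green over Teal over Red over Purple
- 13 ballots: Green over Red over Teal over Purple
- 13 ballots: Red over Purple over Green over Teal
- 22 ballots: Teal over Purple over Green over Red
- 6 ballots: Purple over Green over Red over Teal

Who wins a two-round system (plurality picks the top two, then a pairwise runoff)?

Round 1 first-place votes: Teal 22, Red 13, Purple 18, Green 19. Teal and Green advance.
Runoff: Teal is ranked above Green on 34 ballots, Green above Teal on 38.

Green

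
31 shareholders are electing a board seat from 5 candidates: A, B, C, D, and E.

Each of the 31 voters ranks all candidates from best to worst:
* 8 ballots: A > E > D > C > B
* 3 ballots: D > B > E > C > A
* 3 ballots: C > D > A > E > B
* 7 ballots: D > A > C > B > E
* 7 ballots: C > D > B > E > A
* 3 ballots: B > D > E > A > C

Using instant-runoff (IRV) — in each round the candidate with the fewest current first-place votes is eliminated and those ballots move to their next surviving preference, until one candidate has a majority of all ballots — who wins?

Round 1: A 8, B 3, C 10, D 10, E 0. E eliminated.
Round 2: A 8, B 3, C 10, D 10. B eliminated.
Round 3: A 8, C 10, D 13. A eliminated.
Round 4: C 10, D 21. D has a majority (≥16).

D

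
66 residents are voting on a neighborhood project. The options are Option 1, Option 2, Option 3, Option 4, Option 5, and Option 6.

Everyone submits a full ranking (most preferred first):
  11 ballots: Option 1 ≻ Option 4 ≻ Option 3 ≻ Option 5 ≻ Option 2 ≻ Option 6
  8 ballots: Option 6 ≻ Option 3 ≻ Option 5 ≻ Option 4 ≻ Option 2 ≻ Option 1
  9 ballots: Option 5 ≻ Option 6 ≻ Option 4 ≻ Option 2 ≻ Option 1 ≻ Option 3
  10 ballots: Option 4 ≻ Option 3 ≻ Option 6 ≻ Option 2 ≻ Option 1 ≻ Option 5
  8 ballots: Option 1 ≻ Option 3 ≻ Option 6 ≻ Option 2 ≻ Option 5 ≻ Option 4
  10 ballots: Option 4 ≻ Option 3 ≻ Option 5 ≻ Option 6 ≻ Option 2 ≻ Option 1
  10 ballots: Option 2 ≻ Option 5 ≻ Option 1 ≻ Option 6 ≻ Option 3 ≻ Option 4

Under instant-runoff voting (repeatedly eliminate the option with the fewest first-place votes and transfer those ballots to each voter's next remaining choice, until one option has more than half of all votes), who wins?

Round 1: Option 1 19, Option 2 10, Option 3 0, Option 4 20, Option 5 9, Option 6 8. Option 3 eliminated.
Round 2: Option 1 19, Option 2 10, Option 4 20, Option 5 9, Option 6 8. Option 6 eliminated.
Round 3: Option 1 19, Option 2 10, Option 4 20, Option 5 17. Option 2 eliminated.
Round 4: Option 1 19, Option 4 20, Option 5 27. Option 1 eliminated.
Round 5: Option 4 31, Option 5 35. Option 5 has a majority (≥34).

Option 5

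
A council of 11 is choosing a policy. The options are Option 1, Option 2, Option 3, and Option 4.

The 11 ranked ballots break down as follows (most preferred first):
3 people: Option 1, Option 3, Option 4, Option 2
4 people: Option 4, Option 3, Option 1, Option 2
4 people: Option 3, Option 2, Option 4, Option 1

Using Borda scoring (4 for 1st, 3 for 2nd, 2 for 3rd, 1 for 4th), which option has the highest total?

Option 1: 3×4 + 4×2 + 4×1 = 24
Option 2: 3×1 + 4×1 + 4×3 = 19
Option 3: 3×3 + 4×3 + 4×4 = 37
Option 4: 3×2 + 4×4 + 4×2 = 30

Option 3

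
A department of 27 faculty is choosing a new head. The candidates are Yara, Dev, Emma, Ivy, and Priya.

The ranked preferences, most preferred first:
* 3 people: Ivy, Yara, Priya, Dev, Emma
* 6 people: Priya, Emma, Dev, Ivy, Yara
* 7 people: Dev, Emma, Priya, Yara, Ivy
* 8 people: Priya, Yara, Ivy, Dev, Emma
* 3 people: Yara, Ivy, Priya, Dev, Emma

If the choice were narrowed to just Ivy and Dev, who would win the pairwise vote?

Ivy

Ivy is ranked above Dev on 14 ballots; Dev above Ivy on 13.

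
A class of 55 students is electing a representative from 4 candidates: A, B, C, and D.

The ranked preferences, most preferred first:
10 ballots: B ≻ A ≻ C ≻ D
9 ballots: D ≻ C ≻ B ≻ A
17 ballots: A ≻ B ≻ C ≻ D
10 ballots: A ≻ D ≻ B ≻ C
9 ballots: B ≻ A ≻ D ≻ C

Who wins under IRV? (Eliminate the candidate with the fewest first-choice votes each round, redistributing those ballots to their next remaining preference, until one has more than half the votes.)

B

Round 1: A 27, B 19, C 0, D 9. C eliminated.
Round 2: A 27, B 19, D 9. D eliminated.
Round 3: A 27, B 28. B has a majority (≥28).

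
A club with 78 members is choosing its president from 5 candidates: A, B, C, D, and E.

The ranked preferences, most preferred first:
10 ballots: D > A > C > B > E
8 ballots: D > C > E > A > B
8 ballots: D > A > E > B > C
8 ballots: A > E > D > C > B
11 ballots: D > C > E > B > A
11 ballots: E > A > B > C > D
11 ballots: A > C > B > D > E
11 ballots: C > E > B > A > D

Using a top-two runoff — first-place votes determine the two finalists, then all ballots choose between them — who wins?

Round 1 first-place votes: A 19, B 0, C 11, D 37, E 11. D and A advance.
Runoff: D is ranked above A on 37 ballots, A above D on 41.

A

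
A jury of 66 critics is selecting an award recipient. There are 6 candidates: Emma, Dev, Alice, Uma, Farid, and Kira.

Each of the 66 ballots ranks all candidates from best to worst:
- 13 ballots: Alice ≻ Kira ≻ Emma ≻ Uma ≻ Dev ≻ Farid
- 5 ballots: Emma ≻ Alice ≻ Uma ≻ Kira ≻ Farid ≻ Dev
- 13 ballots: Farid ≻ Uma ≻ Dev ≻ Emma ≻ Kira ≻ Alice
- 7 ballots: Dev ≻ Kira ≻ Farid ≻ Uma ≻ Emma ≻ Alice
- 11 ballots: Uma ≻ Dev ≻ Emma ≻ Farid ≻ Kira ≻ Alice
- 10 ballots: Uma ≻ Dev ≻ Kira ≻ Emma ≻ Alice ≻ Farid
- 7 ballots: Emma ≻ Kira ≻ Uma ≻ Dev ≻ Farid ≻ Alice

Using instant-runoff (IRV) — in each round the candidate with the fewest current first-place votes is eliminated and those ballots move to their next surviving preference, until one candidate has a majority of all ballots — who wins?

Uma

Round 1: Emma 12, Dev 7, Alice 13, Uma 21, Farid 13, Kira 0. Kira eliminated.
Round 2: Emma 12, Dev 7, Alice 13, Uma 21, Farid 13. Dev eliminated.
Round 3: Emma 12, Alice 13, Uma 21, Farid 20. Emma eliminated.
Round 4: Alice 18, Uma 28, Farid 20. Alice eliminated.
Round 5: Uma 46, Farid 20. Uma has a majority (≥34).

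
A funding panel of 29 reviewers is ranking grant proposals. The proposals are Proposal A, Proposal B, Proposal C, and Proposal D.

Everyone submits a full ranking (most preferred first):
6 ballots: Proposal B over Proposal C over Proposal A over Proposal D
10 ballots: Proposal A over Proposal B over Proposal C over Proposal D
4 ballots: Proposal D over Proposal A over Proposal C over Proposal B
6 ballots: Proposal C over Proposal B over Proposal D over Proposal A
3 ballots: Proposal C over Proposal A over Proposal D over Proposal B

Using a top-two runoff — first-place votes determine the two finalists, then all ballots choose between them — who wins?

Round 1 first-place votes: Proposal A 10, Proposal B 6, Proposal C 9, Proposal D 4. Proposal A and Proposal C advance.
Runoff: Proposal A is ranked above Proposal C on 14 ballots, Proposal C above Proposal A on 15.

Proposal C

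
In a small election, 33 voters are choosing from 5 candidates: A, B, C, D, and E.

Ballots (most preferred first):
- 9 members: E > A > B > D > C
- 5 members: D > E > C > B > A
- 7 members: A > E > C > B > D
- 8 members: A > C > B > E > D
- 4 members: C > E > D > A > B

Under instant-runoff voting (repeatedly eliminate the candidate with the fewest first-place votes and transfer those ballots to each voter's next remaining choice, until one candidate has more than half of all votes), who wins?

Round 1: A 15, B 0, C 4, D 5, E 9. B eliminated.
Round 2: A 15, C 4, D 5, E 9. C eliminated.
Round 3: A 15, D 5, E 13. D eliminated.
Round 4: A 15, E 18. E has a majority (≥17).

E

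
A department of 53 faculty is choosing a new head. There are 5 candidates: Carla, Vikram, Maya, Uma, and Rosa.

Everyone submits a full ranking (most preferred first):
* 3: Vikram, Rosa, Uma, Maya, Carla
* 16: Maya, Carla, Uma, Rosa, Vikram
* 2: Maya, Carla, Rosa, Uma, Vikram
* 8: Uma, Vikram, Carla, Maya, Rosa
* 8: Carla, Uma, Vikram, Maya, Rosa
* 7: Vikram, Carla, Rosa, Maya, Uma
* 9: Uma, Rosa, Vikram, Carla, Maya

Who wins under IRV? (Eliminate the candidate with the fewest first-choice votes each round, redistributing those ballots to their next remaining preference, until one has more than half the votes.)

Round 1: Carla 8, Vikram 10, Maya 18, Uma 17, Rosa 0. Rosa eliminated.
Round 2: Carla 8, Vikram 10, Maya 18, Uma 17. Carla eliminated.
Round 3: Vikram 10, Maya 18, Uma 25. Vikram eliminated.
Round 4: Maya 25, Uma 28. Uma has a majority (≥27).

Uma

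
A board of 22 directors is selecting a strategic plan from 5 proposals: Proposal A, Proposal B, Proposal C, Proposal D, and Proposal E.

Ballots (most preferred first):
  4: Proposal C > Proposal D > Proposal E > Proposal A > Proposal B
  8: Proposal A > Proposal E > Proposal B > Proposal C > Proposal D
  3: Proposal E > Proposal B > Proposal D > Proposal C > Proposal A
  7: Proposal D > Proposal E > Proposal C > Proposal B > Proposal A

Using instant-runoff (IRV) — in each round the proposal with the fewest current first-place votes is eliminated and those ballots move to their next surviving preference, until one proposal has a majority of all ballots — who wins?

Round 1: Proposal A 8, Proposal B 0, Proposal C 4, Proposal D 7, Proposal E 3. Proposal B eliminated.
Round 2: Proposal A 8, Proposal C 4, Proposal D 7, Proposal E 3. Proposal E eliminated.
Round 3: Proposal A 8, Proposal C 4, Proposal D 10. Proposal C eliminated.
Round 4: Proposal A 8, Proposal D 14. Proposal D has a majority (≥12).

Proposal D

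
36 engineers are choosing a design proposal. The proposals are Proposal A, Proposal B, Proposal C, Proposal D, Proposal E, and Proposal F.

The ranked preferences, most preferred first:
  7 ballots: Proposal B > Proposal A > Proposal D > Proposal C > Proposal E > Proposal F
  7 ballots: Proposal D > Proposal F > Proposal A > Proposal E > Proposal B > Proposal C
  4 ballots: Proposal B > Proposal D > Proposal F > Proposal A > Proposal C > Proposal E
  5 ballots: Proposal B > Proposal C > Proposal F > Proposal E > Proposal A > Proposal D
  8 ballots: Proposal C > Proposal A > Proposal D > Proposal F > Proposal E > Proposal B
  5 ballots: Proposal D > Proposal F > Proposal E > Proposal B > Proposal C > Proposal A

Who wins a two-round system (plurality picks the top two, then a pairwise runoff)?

Proposal D

Round 1 first-place votes: Proposal A 0, Proposal B 16, Proposal C 8, Proposal D 12, Proposal E 0, Proposal F 0. Proposal B and Proposal D advance.
Runoff: Proposal B is ranked above Proposal D on 16 ballots, Proposal D above Proposal B on 20.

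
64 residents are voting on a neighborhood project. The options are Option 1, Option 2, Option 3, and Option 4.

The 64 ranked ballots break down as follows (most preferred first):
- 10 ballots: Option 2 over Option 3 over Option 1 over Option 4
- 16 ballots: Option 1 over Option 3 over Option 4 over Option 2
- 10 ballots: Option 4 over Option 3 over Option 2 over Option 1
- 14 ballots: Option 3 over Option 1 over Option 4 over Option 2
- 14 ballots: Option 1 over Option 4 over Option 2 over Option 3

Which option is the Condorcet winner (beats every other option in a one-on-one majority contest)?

Option 3 vs Option 1: 34–30
Option 3 vs Option 2: 40–24
Option 3 vs Option 4: 40–24
Option 3 beats every other option.

Option 3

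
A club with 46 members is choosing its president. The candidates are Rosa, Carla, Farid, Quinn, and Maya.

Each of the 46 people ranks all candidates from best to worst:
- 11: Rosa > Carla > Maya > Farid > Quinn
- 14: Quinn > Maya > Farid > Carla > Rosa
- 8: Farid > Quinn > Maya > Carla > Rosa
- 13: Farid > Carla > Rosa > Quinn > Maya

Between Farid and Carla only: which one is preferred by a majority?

Farid

Farid is ranked above Carla on 35 ballots; Carla above Farid on 11.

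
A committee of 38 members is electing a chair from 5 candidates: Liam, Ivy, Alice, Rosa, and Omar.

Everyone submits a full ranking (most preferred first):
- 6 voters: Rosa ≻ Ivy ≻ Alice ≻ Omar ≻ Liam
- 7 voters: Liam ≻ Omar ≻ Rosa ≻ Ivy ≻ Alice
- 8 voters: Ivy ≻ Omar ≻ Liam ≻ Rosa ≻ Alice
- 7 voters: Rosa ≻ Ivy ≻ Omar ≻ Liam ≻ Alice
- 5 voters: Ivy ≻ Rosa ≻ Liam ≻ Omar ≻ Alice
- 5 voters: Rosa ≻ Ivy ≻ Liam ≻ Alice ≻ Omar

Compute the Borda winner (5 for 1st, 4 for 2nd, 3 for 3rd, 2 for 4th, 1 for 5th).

Ivy

Liam: 6×1 + 7×5 + 8×3 + 7×2 + 5×3 + 5×3 = 109
Ivy: 6×4 + 7×2 + 8×5 + 7×4 + 5×5 + 5×4 = 151
Alice: 6×3 + 7×1 + 8×1 + 7×1 + 5×1 + 5×2 = 55
Rosa: 6×5 + 7×3 + 8×2 + 7×5 + 5×4 + 5×5 = 147
Omar: 6×2 + 7×4 + 8×4 + 7×3 + 5×2 + 5×1 = 108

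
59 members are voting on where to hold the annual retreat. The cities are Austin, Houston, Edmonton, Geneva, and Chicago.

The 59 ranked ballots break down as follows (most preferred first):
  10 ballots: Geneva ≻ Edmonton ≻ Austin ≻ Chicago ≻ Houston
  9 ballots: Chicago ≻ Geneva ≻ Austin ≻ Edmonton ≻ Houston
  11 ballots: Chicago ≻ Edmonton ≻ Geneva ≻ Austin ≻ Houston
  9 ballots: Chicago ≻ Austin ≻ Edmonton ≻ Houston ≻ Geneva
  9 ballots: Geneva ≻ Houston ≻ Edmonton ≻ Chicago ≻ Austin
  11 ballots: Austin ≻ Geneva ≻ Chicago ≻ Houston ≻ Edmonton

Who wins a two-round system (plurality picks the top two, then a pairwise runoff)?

Geneva

Round 1 first-place votes: Austin 11, Houston 0, Edmonton 0, Geneva 19, Chicago 29. Chicago and Geneva advance.
Runoff: Chicago is ranked above Geneva on 29 ballots, Geneva above Chicago on 30.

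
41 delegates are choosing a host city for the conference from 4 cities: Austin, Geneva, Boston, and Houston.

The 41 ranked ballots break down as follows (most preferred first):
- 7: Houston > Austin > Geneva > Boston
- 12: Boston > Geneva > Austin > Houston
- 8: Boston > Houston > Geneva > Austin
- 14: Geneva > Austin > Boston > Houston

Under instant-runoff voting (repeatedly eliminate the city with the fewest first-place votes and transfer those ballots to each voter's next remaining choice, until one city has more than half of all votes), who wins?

Geneva

Round 1: Austin 0, Geneva 14, Boston 20, Houston 7. Austin eliminated.
Round 2: Geneva 14, Boston 20, Houston 7. Houston eliminated.
Round 3: Geneva 21, Boston 20. Geneva has a majority (≥21).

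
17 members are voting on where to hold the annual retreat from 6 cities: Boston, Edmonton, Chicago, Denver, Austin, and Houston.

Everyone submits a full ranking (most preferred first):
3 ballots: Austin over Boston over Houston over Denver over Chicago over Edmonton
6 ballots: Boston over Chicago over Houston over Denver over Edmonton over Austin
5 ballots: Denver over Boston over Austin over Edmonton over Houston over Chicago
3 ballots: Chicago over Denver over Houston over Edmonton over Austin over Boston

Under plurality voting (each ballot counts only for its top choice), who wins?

First-place votes: Boston 6, Edmonton 0, Chicago 3, Denver 5, Austin 3, Houston 0.

Boston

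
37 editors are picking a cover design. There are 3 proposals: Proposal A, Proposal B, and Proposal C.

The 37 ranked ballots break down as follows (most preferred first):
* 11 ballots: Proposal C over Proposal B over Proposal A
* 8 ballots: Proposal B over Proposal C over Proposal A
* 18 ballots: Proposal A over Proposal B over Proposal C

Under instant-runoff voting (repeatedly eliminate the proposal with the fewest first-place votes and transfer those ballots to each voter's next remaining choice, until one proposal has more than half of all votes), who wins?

Round 1: Proposal A 18, Proposal B 8, Proposal C 11. Proposal B eliminated.
Round 2: Proposal A 18, Proposal C 19. Proposal C has a majority (≥19).

Proposal C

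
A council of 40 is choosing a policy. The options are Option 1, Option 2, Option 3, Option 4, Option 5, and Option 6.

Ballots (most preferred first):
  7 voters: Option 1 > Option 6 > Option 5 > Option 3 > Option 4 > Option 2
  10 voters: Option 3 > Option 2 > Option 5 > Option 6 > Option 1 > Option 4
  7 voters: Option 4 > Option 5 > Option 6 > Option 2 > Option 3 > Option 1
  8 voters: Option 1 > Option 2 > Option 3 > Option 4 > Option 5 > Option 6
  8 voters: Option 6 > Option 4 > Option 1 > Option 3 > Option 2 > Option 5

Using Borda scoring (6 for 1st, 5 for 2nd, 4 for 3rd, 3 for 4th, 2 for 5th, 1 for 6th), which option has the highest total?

Option 1: 7×6 + 10×2 + 7×1 + 8×6 + 8×4 = 149
Option 2: 7×1 + 10×5 + 7×3 + 8×5 + 8×2 = 134
Option 3: 7×3 + 10×6 + 7×2 + 8×4 + 8×3 = 151
Option 4: 7×2 + 10×1 + 7×6 + 8×3 + 8×5 = 130
Option 5: 7×4 + 10×4 + 7×5 + 8×2 + 8×1 = 127
Option 6: 7×5 + 10×3 + 7×4 + 8×1 + 8×6 = 149

Option 3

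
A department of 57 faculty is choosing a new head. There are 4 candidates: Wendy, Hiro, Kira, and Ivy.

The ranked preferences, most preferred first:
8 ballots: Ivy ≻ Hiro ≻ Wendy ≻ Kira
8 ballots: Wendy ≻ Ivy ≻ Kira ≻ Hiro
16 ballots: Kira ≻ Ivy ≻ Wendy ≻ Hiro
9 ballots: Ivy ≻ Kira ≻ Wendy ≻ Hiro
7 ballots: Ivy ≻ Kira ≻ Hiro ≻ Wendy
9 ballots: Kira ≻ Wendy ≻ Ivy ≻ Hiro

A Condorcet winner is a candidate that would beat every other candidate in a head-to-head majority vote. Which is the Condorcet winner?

Ivy

Ivy vs Wendy: 40–17
Ivy vs Hiro: 57–0
Ivy vs Kira: 32–25
Ivy beats every other candidate.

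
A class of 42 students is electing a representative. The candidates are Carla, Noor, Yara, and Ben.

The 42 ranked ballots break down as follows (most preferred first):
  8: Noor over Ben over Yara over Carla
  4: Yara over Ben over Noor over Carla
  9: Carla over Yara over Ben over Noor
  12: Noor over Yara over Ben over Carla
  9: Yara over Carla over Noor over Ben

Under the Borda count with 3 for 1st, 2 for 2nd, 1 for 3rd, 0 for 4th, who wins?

Carla: 8×0 + 4×0 + 9×3 + 12×0 + 9×2 = 45
Noor: 8×3 + 4×1 + 9×0 + 12×3 + 9×1 = 73
Yara: 8×1 + 4×3 + 9×2 + 12×2 + 9×3 = 89
Ben: 8×2 + 4×2 + 9×1 + 12×1 + 9×0 = 45

Yara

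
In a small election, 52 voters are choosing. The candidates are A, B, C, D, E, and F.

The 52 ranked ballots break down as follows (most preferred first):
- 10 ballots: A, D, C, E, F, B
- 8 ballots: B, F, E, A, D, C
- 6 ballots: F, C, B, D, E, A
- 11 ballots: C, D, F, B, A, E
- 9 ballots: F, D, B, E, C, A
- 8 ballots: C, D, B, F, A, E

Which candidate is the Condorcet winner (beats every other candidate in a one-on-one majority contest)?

D vs A: 34–18
D vs B: 38–14
D vs C: 27–25
D vs E: 44–8
D vs F: 29–23
D beats every other candidate.

D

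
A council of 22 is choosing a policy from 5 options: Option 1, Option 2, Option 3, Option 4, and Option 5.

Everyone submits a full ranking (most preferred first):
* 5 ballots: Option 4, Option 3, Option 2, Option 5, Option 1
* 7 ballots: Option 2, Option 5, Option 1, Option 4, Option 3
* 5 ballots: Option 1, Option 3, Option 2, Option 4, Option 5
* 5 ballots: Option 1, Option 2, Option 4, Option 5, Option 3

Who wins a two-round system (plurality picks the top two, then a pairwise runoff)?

Option 2

Round 1 first-place votes: Option 1 10, Option 2 7, Option 3 0, Option 4 5, Option 5 0. Option 1 and Option 2 advance.
Runoff: Option 1 is ranked above Option 2 on 10 ballots, Option 2 above Option 1 on 12.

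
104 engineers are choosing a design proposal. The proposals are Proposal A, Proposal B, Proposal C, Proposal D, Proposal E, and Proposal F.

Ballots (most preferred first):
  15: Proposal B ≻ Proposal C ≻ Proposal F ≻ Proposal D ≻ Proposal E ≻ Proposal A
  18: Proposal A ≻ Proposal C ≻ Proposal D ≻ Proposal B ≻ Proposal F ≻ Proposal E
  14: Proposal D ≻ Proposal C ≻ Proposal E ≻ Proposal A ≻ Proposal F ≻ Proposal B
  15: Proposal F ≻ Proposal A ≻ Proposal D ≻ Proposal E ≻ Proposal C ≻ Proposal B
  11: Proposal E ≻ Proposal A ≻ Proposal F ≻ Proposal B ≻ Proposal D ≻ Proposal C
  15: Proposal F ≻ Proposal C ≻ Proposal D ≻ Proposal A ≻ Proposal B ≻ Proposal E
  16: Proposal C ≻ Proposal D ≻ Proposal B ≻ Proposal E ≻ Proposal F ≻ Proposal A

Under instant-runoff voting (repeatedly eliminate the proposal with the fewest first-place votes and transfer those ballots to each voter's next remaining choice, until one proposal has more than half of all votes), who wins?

Round 1: Proposal A 18, Proposal B 15, Proposal C 16, Proposal D 14, Proposal E 11, Proposal F 30. Proposal E eliminated.
Round 2: Proposal A 29, Proposal B 15, Proposal C 16, Proposal D 14, Proposal F 30. Proposal D eliminated.
Round 3: Proposal A 29, Proposal B 15, Proposal C 30, Proposal F 30. Proposal B eliminated.
Round 4: Proposal A 29, Proposal C 45, Proposal F 30. Proposal A eliminated.
Round 5: Proposal C 63, Proposal F 41. Proposal C has a majority (≥53).

Proposal C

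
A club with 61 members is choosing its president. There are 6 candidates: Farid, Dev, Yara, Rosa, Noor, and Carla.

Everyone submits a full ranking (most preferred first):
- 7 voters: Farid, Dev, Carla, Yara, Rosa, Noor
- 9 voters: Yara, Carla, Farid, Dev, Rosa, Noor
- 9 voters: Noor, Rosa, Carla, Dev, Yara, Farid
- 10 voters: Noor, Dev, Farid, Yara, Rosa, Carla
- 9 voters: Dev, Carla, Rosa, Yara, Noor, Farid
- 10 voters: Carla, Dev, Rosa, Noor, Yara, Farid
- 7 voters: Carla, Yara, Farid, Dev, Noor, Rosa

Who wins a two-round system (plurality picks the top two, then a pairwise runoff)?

Round 1 first-place votes: Farid 7, Dev 9, Yara 9, Rosa 0, Noor 19, Carla 17. Noor and Carla advance.
Runoff: Noor is ranked above Carla on 19 ballots, Carla above Noor on 42.

Carla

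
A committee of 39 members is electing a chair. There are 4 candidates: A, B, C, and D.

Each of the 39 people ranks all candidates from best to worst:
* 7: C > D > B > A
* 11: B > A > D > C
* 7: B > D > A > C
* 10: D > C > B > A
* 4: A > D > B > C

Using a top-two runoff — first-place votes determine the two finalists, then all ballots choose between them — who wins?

Round 1 first-place votes: A 4, B 18, C 7, D 10. B and D advance.
Runoff: B is ranked above D on 18 ballots, D above B on 21.

D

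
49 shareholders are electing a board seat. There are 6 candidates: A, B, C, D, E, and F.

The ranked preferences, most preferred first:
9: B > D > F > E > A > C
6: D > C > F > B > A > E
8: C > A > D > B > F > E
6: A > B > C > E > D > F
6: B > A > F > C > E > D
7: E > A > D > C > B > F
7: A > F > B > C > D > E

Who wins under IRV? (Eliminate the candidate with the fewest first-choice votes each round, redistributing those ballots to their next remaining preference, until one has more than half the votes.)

A

Round 1: A 13, B 15, C 8, D 6, E 7, F 0. F eliminated.
Round 2: A 13, B 15, C 8, D 6, E 7. D eliminated.
Round 3: A 13, B 15, C 14, E 7. E eliminated.
Round 4: A 20, B 15, C 14. C eliminated.
Round 5: A 28, B 21. A has a majority (≥25).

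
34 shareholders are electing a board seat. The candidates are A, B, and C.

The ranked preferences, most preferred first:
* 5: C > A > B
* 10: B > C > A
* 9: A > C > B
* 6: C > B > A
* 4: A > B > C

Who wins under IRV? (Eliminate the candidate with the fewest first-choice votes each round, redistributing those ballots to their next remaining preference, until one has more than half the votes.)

C

Round 1: A 13, B 10, C 11. B eliminated.
Round 2: A 13, C 21. C has a majority (≥18).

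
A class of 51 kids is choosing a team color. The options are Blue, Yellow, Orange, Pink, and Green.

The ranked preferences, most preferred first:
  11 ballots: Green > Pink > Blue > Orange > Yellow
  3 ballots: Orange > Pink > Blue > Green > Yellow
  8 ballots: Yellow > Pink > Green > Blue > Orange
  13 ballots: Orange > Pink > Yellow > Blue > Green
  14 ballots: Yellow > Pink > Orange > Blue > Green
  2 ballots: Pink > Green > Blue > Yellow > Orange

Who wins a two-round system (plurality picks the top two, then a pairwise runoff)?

Orange

Round 1 first-place votes: Blue 0, Yellow 22, Orange 16, Pink 2, Green 11. Yellow and Orange advance.
Runoff: Yellow is ranked above Orange on 24 ballots, Orange above Yellow on 27.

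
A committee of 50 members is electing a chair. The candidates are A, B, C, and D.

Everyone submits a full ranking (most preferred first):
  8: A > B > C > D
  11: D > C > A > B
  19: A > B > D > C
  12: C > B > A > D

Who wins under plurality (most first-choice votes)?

First-place votes: A 27, B 0, C 12, D 11.

A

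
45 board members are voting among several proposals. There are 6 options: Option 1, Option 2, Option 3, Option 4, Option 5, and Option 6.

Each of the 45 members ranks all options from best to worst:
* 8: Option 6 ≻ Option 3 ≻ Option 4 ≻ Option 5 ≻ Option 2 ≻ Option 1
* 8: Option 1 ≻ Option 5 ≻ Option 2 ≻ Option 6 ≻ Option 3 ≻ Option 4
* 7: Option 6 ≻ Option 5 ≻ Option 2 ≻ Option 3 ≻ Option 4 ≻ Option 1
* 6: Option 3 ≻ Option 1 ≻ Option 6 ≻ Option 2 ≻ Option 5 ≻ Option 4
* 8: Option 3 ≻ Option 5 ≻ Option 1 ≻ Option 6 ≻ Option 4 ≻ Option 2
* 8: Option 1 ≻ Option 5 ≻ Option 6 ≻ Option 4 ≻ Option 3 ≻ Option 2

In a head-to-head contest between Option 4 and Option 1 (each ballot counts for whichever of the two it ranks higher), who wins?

Option 4 is ranked above Option 1 on 15 ballots; Option 1 above Option 4 on 30.

Option 1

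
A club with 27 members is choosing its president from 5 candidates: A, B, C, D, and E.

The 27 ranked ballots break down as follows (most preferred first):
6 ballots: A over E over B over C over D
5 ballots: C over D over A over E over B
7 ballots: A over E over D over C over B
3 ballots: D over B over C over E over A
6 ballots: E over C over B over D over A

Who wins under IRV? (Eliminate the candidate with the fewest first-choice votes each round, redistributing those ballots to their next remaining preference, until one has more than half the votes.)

Round 1: A 13, B 0, C 5, D 3, E 6. B eliminated.
Round 2: A 13, C 5, D 3, E 6. D eliminated.
Round 3: A 13, C 8, E 6. E eliminated.
Round 4: A 13, C 14. C has a majority (≥14).

C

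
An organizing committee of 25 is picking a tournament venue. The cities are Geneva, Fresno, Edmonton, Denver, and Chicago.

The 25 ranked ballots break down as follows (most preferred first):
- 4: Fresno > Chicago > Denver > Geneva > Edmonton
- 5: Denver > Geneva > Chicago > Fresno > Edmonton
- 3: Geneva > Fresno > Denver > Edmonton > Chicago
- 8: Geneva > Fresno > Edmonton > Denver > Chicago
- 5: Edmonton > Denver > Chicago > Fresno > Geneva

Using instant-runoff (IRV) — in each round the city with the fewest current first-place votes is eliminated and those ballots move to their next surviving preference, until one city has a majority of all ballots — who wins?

Denver

Round 1: Geneva 11, Fresno 4, Edmonton 5, Denver 5, Chicago 0. Chicago eliminated.
Round 2: Geneva 11, Fresno 4, Edmonton 5, Denver 5. Fresno eliminated.
Round 3: Geneva 11, Edmonton 5, Denver 9. Edmonton eliminated.
Round 4: Geneva 11, Denver 14. Denver has a majority (≥13).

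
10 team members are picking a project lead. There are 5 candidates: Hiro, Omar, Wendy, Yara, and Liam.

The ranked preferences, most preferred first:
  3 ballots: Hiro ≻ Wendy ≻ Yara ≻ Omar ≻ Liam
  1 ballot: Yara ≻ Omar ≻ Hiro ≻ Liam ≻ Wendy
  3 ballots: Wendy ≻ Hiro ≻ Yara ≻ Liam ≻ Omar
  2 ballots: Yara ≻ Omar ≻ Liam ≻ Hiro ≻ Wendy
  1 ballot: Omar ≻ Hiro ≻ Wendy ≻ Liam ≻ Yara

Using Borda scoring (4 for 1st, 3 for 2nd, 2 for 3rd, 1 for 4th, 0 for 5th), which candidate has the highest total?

Hiro: 3×4 + 1×2 + 3×3 + 2×1 + 1×3 = 28
Omar: 3×1 + 1×3 + 3×0 + 2×3 + 1×4 = 16
Wendy: 3×3 + 1×0 + 3×4 + 2×0 + 1×2 = 23
Yara: 3×2 + 1×4 + 3×2 + 2×4 + 1×0 = 24
Liam: 3×0 + 1×1 + 3×1 + 2×2 + 1×1 = 9

Hiro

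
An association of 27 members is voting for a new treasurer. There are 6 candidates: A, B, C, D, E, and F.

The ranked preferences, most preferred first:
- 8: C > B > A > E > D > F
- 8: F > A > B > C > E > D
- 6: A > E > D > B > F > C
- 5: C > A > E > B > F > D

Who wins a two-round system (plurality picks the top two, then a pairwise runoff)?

Round 1 first-place votes: A 6, B 0, C 13, D 0, E 0, F 8. C and F advance.
Runoff: C is ranked above F on 13 ballots, F above C on 14.

F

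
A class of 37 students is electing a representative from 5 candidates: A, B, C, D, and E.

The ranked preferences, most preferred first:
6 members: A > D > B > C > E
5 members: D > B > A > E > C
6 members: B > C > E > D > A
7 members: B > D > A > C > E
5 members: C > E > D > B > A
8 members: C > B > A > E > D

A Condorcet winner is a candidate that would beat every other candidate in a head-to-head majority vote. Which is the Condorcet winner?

B

B vs A: 31–6
B vs C: 24–13
B vs D: 21–16
B vs E: 32–5
B beats every other candidate.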